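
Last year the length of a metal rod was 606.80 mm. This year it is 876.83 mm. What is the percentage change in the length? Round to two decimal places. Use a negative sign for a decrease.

44.50%

Change: 876.83 − 606.80 = 270.03.
Relative to the original: 270.03 ÷ 606.80 ≈ 44.50%.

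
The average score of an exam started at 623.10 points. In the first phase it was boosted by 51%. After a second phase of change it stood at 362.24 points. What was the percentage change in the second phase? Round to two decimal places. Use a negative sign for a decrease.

-61.50%

After the first phase: 623.10 × 1.51 = 940.881.
Second-phase multiplier: 362.24 ÷ 940.881 ≈ 0.385001.
That is a change of -61.50%.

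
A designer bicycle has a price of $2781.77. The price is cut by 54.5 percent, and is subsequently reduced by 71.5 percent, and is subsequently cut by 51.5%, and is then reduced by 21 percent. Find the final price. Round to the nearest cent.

After the 54.5% decrease: $2781.77 × 0.455 = $1265.70535.
Apply the 71.5% decrease: $1265.70535 × 0.285 = $360.72602475.
Apply the 51.5% decrease: $360.72602475 × 0.485 = $174.95212200375.
21% decrease: $174.95212200375 × 0.79 = $138.2121763829625 ≈ $138.21.

$138.21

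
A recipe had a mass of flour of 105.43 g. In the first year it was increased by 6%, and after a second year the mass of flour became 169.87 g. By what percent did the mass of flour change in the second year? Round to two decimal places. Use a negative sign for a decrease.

52.00%

After the first year: 105.43 × 1.06 = 111.7558.
Second-year multiplier: 169.87 ÷ 111.7558 ≈ 1.520011.
That is a change of 52.00%.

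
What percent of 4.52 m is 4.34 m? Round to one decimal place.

96.0%

4.34 m ÷ 4.52 m ≈ 96.0%.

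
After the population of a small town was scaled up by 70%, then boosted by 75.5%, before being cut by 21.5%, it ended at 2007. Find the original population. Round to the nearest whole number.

The overall multiplier applied was 1.7 × 1.755 × 0.785 = 2.3420475.
So the original population was 2007 ÷ 2.3420475 ≈ 857.

857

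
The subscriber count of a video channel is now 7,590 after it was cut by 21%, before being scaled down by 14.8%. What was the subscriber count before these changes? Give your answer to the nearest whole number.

11,277

Undoing the 14.8% decrease: 7,590 ÷ 0.852 ≈ 8908.450704.
Undoing the 21% decrease: 8908.450704 ÷ 0.79 ≈ 11,277.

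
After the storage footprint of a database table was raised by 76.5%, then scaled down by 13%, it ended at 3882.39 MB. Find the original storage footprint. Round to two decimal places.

2528.34 MB

Undoing the 13% decrease: 3882.39 ÷ 0.87 ≈ 4462.517241.
Undoing the 76.5% increase: 4462.517241 ÷ 1.765 ≈ 2528.34 MB.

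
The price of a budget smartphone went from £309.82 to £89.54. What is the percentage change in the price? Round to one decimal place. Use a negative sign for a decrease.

-71.1%

Change: £89.54 − £309.82 = -£220.28.
Relative to the original: -£220.28 ÷ £309.82 ≈ -71.1%.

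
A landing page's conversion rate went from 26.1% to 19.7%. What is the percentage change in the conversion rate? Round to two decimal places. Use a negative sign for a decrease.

-24.52%

The change is 19.7 − 26.1 = -6.4 percentage points.
Relative to the original 26.1%, that is -6.4 ÷ 26.1 ≈ -24.52%.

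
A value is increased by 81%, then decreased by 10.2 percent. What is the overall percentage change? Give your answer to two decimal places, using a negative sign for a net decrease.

62.54%

The combined multiplier is 1.81 × 0.898 = 1.62538.
That corresponds to an increase of 62.54%.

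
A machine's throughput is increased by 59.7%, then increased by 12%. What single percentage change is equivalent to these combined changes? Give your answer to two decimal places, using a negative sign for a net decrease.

The combined multiplier is 1.597 × 1.12 = 1.78864.
That corresponds to an increase of 78.86%.

78.86%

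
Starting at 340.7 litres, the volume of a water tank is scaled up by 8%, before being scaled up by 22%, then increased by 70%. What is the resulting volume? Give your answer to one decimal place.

763.1 litres

8% increase: 340.7 × 1.08 = 367.956.
After the 22% increase: 367.956 × 1.22 = 448.90632.
70% increase: 448.90632 × 1.7 = 763.140744 ≈ 763.1.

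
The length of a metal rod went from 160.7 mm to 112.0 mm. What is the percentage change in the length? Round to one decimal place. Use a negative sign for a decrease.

Change: 112.0 − 160.7 = -48.7.
Relative to the original: -48.7 ÷ 160.7 ≈ -30.3%.

-30.3%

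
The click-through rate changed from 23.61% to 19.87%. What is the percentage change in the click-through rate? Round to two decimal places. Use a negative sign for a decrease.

-15.84%

The change is 19.87 − 23.61 = -3.74 percentage points.
Relative to the original 23.61%, that is -3.74 ÷ 23.61 ≈ -15.84%.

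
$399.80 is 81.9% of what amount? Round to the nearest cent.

$488.16

$399.80 ÷ 0.819 ≈ $488.16.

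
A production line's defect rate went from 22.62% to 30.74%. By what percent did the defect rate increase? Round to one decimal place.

35.9%

The change is 30.74 − 22.62 = 8.12 percentage points.
Relative to the original 22.62%, that is 8.12 ÷ 22.62 ≈ 35.9%.
So the defect rate rose by 35.9%.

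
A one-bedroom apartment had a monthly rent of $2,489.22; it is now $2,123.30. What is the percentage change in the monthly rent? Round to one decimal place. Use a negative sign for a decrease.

-14.7%

Change: $2,123.30 − $2,489.22 = -$365.92.
Relative to the original: -$365.92 ÷ $2,489.22 ≈ -14.7%.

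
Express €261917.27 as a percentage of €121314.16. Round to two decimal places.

215.90%

€261917.27 ÷ €121314.16 ≈ 215.90%.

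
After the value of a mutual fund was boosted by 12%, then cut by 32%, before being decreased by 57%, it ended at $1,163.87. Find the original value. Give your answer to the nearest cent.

Undoing the 57% decrease: $1,163.87 ÷ 0.43 ≈ $2706.674419.
Undoing the 32% decrease: $2706.674419 ÷ 0.68 ≈ $3980.403557.
Undoing the 12% increase: $3980.403557 ÷ 1.12 ≈ $3,553.93.

$3,553.93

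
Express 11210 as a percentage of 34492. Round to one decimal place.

32.5%

11210 ÷ 34492 ≈ 32.5%.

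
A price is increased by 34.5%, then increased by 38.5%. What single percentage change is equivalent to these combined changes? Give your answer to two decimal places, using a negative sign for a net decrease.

86.28%

A 34.5% increase multiplies by 1.345.
Then a 38.5% increase: 1.345 × 1.385 = 1.862825.
Overall factor 1.862825, i.e. 86.28%.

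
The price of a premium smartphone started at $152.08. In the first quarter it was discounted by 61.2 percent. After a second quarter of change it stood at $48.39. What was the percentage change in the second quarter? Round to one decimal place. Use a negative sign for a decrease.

-18.0%

After the first quarter: $152.08 × 0.388 = $59.00704.
Second-quarter multiplier: $48.39 ÷ $59.00704 ≈ 0.82007.
That is a change of -18.0%.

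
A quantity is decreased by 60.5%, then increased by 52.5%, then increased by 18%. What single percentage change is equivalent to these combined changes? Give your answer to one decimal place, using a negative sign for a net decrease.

-28.9%

A 60.5% decrease multiplies by 0.395.
Then a 52.5% increase: 0.395 × 1.525 = 0.602375.
Then an 18% increase: 0.602375 × 1.18 = 0.7108025.
Overall factor 0.7108025, i.e. -28.9%.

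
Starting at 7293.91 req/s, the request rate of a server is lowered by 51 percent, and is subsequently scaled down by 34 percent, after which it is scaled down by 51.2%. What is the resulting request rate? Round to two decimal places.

1151.12 req/s

Each change multiplies by a factor: 0.49 × 0.66 × 0.488 = 0.1578192.
7293.91 × 0.1578192 = 1151.119041072 ≈ 1151.12.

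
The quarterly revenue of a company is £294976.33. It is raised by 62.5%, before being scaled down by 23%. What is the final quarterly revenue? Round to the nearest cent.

Apply the 62.5% increase: £294976.33 × 1.625 = £479336.53625.
Apply the 23% decrease: £479336.53625 × 0.77 = £369089.1329125 ≈ £369089.13.

£369089.13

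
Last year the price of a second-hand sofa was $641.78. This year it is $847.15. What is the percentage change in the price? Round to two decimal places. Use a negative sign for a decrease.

32.00%

Change: $847.15 − $641.78 = $205.37.
Relative to the original: $205.37 ÷ $641.78 ≈ 32.00%.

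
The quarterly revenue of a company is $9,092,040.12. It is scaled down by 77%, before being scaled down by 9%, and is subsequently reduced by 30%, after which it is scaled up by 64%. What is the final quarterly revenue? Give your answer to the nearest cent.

77% decrease: $9,092,040.12 × 0.23 = $2091169.2276.
Apply the 9% decrease: $2091169.2276 × 0.91 = $1902963.997116.
After the 30% decrease: $1902963.997116 × 0.7 = $1332074.7979812.
After the 64% increase: $1332074.7979812 × 1.64 = $2184602.668689168 ≈ $2,184,602.67.

$2,184,602.67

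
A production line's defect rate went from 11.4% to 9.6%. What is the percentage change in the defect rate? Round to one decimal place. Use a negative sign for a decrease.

-15.8%

The change is 9.6 − 11.4 = -1.8 percentage points.
Relative to the original 11.4%, that is -1.8 ÷ 11.4 ≈ -15.8%.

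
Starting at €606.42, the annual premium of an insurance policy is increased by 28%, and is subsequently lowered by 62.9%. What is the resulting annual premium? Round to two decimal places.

€287.98

Each change multiplies by a factor: 1.28 × 0.371 = 0.47488.
€606.42 × 0.47488 = €287.9767296 ≈ €287.98.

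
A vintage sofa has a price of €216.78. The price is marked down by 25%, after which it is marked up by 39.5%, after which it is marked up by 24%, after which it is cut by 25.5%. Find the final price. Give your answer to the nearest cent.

Each change multiplies by a factor: 0.75 × 1.395 × 1.24 × 0.745 = 0.96652575.
€216.78 × 0.96652575 = €209.523452085 ≈ €209.52.

€209.52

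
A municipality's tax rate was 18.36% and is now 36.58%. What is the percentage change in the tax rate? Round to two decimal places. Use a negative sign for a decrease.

The change is 36.58 − 18.36 = 18.22 percentage points.
Relative to the original 18.36%, that is 18.22 ÷ 18.36 ≈ 99.24%.

99.24%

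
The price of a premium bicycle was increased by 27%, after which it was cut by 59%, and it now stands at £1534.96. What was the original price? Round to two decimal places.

£2947.88

Undoing the 59% decrease: £1534.96 ÷ 0.41 ≈ £3743.804878.
Undoing the 27% increase: £3743.804878 ÷ 1.27 ≈ £2947.88.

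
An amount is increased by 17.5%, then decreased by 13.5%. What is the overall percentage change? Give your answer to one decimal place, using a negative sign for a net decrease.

The combined multiplier is 1.175 × 0.865 = 1.016375.
That corresponds to an increase of 1.6%.

1.6%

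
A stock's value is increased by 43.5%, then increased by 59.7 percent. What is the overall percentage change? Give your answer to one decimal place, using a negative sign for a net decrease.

A 43.5% increase multiplies by 1.435.
Then a 59.7% increase: 1.435 × 1.597 = 2.291695.
Overall factor 2.291695, i.e. 129.2%.

129.2%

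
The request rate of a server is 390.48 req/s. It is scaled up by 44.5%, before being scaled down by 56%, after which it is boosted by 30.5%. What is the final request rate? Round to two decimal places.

323.99 req/s

Apply the 44.5% increase: 390.48 × 1.445 = 564.2436.
56% decrease: 564.2436 × 0.44 = 248.267184.
After the 30.5% increase: 248.267184 × 1.305 = 323.98867512 ≈ 323.99.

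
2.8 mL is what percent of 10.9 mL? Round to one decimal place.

2.8 mL ÷ 10.9 mL ≈ 25.7%.

25.7%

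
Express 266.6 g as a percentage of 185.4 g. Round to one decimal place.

266.6 g ÷ 185.4 g ≈ 143.8%.

143.8%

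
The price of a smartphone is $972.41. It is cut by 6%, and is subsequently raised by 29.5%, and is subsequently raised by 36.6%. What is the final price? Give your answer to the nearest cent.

Each change multiplies by a factor: 0.94 × 1.295 × 1.366 = 1.6628318.
$972.41 × 1.6628318 = $1616.954270638 ≈ $1616.95.

$1616.95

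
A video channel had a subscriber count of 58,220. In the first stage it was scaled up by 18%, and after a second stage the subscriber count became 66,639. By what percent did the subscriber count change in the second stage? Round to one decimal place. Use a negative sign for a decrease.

After the first stage: 58,220 × 1.18 = 68699.6.
Second-stage multiplier: 66,639 ÷ 68699.6 ≈ 0.97001.
That is a change of -3.0%.

-3.0%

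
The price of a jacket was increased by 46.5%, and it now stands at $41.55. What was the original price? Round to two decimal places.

$28.36

The overall multiplier applied was 1.465.
So the original price was $41.55 ÷ 1.465 ≈ $28.36.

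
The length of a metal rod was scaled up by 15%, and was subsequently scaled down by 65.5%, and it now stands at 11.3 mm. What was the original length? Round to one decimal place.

28.5 mm

The overall multiplier applied was 1.15 × 0.345 = 0.39675.
So the original length was 11.3 ÷ 0.39675 ≈ 28.5 mm.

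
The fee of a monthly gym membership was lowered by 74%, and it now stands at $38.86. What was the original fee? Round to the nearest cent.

The overall multiplier applied was 0.26.
So the original fee was $38.86 ÷ 0.26 ≈ $149.46.

$149.46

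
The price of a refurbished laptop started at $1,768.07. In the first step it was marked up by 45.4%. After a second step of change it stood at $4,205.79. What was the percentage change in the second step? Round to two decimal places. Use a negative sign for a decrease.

63.60%

After the first step: $1,768.07 × 1.454 = $2570.77378.
Second-step multiplier: $4,205.79 ÷ $2570.77378 ≈ 1.636002.
That is a change of 63.60%.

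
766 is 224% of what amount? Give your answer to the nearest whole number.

342

766 ÷ 2.24 ≈ 342.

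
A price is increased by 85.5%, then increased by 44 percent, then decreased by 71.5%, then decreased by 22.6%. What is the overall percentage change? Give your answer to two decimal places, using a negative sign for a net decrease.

An 85.5% increase multiplies by 1.855.
Then a 44% increase: 1.855 × 1.44 = 2.6712.
Then a 71.5% decrease: 2.6712 × 0.285 = 0.761292.
Then a 22.6% decrease: 0.761292 × 0.774 = 0.589240008.
Overall factor 0.589240008, i.e. -41.08%.

-41.08%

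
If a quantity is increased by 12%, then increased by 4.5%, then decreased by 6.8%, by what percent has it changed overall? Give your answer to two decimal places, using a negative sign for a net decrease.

A 12% increase multiplies by 1.12.
Then a 4.5% increase: 1.12 × 1.045 = 1.1704.
Then a 6.8% decrease: 1.1704 × 0.932 = 1.0908128.
Overall factor 1.0908128, i.e. 9.08%.

9.08%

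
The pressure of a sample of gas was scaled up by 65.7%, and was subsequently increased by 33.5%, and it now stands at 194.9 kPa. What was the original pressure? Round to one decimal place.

88.1 kPa

Undoing the 33.5% increase: 194.9 ÷ 1.335 ≈ 145.992509.
Undoing the 65.7% increase: 145.992509 ÷ 1.657 ≈ 88.1 kPa.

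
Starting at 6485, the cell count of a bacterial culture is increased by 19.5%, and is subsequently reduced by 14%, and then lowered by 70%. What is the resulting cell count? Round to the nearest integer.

After the 19.5% increase: 6485 × 1.195 = 7749.575.
14% decrease: 7749.575 × 0.86 = 6664.6345.
After the 70% decrease: 6664.6345 × 0.3 = 1999.39035 ≈ 1999.

1999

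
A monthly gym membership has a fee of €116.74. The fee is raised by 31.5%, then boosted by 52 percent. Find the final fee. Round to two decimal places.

After the 31.5% increase: €116.74 × 1.315 = €153.5131.
52% increase: €153.5131 × 1.52 = €233.339912 ≈ €233.34.

€233.34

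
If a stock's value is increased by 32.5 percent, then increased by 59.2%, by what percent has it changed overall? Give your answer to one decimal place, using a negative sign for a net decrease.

110.9%

A 32.5% increase multiplies by 1.325.
Then a 59.2% increase: 1.325 × 1.592 = 2.1094.
Overall factor 2.1094, i.e. 110.9%.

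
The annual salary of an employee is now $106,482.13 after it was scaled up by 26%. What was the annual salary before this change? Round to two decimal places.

The overall multiplier applied was 1.26.
So the original annual salary was $106,482.13 ÷ 1.26 ≈ $84,509.63.

$84,509.63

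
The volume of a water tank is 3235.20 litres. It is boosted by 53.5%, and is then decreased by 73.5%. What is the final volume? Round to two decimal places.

Each change multiplies by a factor: 1.535 × 0.265 = 0.406775.
3235.20 × 0.406775 = 1315.99848 ≈ 1316.00.

1316.00 litres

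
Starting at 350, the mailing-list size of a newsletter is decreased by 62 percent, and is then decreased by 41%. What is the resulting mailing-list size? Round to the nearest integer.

78

Apply the 62% decrease: 350 × 0.38 = 133.
41% decrease: 133 × 0.59 = 78.47 ≈ 78.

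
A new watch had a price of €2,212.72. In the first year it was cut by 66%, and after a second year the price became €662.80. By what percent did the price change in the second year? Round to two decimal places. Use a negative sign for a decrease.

-11.90%

After the first year: €2,212.72 × 0.34 = €752.3248.
Second-year multiplier: €662.80 ÷ €752.3248 ≈ 0.881002.
That is a change of -11.90%.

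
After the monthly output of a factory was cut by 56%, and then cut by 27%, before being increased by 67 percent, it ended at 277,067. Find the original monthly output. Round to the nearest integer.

Undoing the 67% increase: 277,067 ÷ 1.67 ≈ 165908.383234.
Undoing the 27% decrease: 165908.383234 ÷ 0.73 ≈ 227271.757855.
Undoing the 56% decrease: 227271.757855 ÷ 0.44 ≈ 516,527.

516,527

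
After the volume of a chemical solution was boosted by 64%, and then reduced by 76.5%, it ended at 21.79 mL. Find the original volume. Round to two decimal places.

56.54 mL

The overall multiplier applied was 1.64 × 0.235 = 0.3854.
So the original volume was 21.79 ÷ 0.3854 ≈ 56.54 mL.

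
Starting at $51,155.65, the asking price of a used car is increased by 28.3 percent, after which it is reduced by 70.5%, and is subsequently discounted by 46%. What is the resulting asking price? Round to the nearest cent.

$10,455.29

Each change multiplies by a factor: 1.283 × 0.295 × 0.54 = 0.2043819.
$51,155.65 × 0.2043819 = $10455.288942735 ≈ $10,455.29.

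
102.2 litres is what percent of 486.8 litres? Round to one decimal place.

102.2 litres ÷ 486.8 litres ≈ 21.0%.

21.0%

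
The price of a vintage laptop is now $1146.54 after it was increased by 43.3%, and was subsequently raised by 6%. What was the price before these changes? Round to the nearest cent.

The overall multiplier applied was 1.433 × 1.06 = 1.51898.
So the original price was $1146.54 ÷ 1.51898 ≈ $754.81.

$754.81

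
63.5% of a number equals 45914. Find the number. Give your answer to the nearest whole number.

72306

45914 ÷ 0.635 ≈ 72306.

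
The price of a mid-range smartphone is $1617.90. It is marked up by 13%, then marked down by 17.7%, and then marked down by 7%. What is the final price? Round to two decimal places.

$1399.31

After the 13% increase: $1617.90 × 1.13 = $1828.227.
Apply the 17.7% decrease: $1828.227 × 0.823 = $1504.630821.
After the 7% decrease: $1504.630821 × 0.93 = $1399.30666353 ≈ $1399.31.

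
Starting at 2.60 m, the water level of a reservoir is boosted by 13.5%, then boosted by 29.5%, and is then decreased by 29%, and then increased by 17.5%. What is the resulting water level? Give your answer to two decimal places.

Each change multiplies by a factor: 1.135 × 1.295 × 0.71 × 1.175 = 1.22620150625.
2.60 × 1.22620150625 = 3.18812391625 ≈ 3.19.

3.19 m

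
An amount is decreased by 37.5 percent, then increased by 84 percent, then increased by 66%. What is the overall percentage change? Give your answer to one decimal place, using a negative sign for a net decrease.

A 37.5% decrease multiplies by 0.625.
Then an 84% increase: 0.625 × 1.84 = 1.15.
Then a 66% increase: 1.15 × 1.66 = 1.909.
Overall factor 1.909, i.e. 90.9%.

90.9%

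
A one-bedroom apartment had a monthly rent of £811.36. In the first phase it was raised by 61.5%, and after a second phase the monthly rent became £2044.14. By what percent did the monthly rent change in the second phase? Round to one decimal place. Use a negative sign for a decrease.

After the first phase: £811.36 × 1.615 = £1310.3464.
Second-phase multiplier: £2044.14 ÷ £1310.3464 ≈ 1.56.
That is a change of 56.0%.

56.0%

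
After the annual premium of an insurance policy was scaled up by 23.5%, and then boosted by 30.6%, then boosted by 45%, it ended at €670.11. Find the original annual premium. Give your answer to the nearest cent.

The overall multiplier applied was 1.235 × 1.306 × 1.45 = 2.3387195.
So the original annual premium was €670.11 ÷ 2.3387195 ≈ €286.53.

€286.53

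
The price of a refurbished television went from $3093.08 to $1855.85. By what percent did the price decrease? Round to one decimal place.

Change: $1855.85 − $3093.08 = -$1237.23.
Relative to the original: -$1237.23 ÷ $3093.08 ≈ -40.0%.
So the price decreased by 40.0%.

40.0%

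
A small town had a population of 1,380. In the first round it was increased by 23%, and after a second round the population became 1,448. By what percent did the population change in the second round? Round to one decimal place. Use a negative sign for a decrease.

After the first round: 1,380 × 1.23 = 1697.4.
Second-round multiplier: 1,448 ÷ 1697.4 ≈ 0.85307.
That is a change of -14.7%.

-14.7%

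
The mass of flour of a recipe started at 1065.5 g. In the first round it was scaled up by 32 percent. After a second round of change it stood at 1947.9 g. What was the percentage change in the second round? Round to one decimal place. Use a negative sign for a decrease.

38.5%

After the first round: 1065.5 × 1.32 = 1406.46.
Second-round multiplier: 1947.9 ÷ 1406.46 ≈ 1.38497.
That is a change of 38.5%.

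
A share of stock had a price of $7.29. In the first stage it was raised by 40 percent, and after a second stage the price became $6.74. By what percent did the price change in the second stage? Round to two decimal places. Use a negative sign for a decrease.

After the first stage: $7.29 × 1.4 = $10.206.
Second-stage multiplier: $6.74 ÷ $10.206 ≈ 0.660396.
That is a change of -33.96%.

-33.96%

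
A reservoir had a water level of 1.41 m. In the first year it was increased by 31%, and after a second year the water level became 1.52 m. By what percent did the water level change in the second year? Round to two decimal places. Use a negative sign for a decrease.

After the first year: 1.41 × 1.31 = 1.8471.
Second-year multiplier: 1.52 ÷ 1.8471 ≈ 0.822912.
That is a change of -17.71%.

-17.71%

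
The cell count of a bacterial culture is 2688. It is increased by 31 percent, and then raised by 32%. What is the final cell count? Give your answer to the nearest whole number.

Each change multiplies by a factor: 1.31 × 1.32 = 1.7292.
2688 × 1.7292 = 4648.0896 ≈ 4648.

4648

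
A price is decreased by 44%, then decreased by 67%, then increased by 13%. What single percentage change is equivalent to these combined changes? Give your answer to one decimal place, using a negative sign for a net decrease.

A 44% decrease multiplies by 0.56.
Then a 67% decrease: 0.56 × 0.33 = 0.1848.
Then a 13% increase: 0.1848 × 1.13 = 0.208824.
Overall factor 0.208824, i.e. -79.1%.

-79.1%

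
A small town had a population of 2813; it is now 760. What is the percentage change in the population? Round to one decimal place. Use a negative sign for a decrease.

Change: 760 − 2813 = -2053.
Relative to the original: -2053 ÷ 2813 ≈ -73.0%.

-73.0%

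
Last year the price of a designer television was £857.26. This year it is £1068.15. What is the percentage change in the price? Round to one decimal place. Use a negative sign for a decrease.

24.6%

Change: £1068.15 − £857.26 = £210.89.
Relative to the original: £210.89 ÷ £857.26 ≈ 24.6%.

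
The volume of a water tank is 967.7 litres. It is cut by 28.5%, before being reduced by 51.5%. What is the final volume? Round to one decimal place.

335.6 litres

After the 28.5% decrease: 967.7 × 0.715 = 691.9055.
Apply the 51.5% decrease: 691.9055 × 0.485 = 335.5741675 ≈ 335.6.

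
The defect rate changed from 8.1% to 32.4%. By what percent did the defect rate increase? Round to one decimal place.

300.0%

The change is 32.4 − 8.1 = 24.3 percentage points.
Relative to the original 8.1%, that is 24.3 ÷ 8.1 = 300.0%.
So the defect rate rose by 300.0%.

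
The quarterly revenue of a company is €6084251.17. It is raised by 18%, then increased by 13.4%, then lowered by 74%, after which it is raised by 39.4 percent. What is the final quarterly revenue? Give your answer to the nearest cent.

€2950790.10

Each change multiplies by a factor: 1.18 × 1.134 × 0.26 × 1.394 = 0.4849882128.
€6084251.17 × 0.4849882128 = €2950790.101164608976 ≈ €2950790.10.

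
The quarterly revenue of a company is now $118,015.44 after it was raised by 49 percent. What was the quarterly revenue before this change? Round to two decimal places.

$79,204.99

The overall multiplier applied was 1.49.
So the original quarterly revenue was $118,015.44 ÷ 1.49 ≈ $79,204.99.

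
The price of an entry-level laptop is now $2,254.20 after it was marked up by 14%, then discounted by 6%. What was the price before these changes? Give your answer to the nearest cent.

Undoing the 6% decrease: $2,254.20 ÷ 0.94 ≈ $2398.085106.
Undoing the 14% increase: $2398.085106 ÷ 1.14 ≈ $2,103.58.

$2,103.58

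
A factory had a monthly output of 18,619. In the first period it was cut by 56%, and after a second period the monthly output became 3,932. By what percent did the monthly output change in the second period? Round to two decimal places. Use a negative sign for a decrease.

After the first period: 18,619 × 0.44 = 8192.36.
Second-period multiplier: 3,932 ÷ 8192.36 ≈ 0.479959.
That is a change of -52.00%.

-52.00%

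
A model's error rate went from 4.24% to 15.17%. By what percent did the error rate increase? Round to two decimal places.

The change is 15.17 − 4.24 = 10.93 percentage points.
Relative to the original 4.24%, that is 10.93 ÷ 4.24 ≈ 257.78%.
So the error rate rose by 257.78%.

257.78%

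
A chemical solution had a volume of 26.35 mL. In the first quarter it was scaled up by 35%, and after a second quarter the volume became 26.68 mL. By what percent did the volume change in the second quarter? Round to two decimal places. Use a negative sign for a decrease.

After the first quarter: 26.35 × 1.35 = 35.5725.
Second-quarter multiplier: 26.68 ÷ 35.5725 ≈ 0.750018.
That is a change of -25.00%.

-25.00%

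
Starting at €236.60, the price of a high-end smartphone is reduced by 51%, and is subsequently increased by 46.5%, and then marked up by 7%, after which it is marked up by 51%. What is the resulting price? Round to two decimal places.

€274.42

Apply the 51% decrease: €236.60 × 0.49 = €115.934.
Apply the 46.5% increase: €115.934 × 1.465 = €169.84331.
7% increase: €169.84331 × 1.07 = €181.7323417.
51% increase: €181.7323417 × 1.51 = €274.415835967 ≈ €274.42.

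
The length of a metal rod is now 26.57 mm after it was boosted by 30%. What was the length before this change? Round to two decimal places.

The overall multiplier applied was 1.3.
So the original length was 26.57 ÷ 1.3 ≈ 20.44 mm.

20.44 mm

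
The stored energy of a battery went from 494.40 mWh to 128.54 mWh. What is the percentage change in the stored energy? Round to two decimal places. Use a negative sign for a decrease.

-74.00%

Change: 128.54 − 494.40 = -365.86.
Relative to the original: -365.86 ÷ 494.40 ≈ -74.00%.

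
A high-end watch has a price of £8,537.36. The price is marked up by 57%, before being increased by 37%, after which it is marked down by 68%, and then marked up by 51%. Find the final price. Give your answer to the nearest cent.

57% increase: £8,537.36 × 1.57 = £13403.6552.
Apply the 37% increase: £13403.6552 × 1.37 = £18363.007624.
Apply the 68% decrease: £18363.007624 × 0.32 = £5876.16243968.
Apply the 51% increase: £5876.16243968 × 1.51 = £8873.0052839168 ≈ £8,873.01.

£8,873.01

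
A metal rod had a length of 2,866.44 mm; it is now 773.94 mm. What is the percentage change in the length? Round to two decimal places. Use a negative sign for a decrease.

-73.00%

Change: 773.94 − 2,866.44 = -2,092.50.
Relative to the original: -2,092.50 ÷ 2,866.44 ≈ -73.00%.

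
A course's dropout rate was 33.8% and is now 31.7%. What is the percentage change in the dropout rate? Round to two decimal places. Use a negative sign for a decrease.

-6.21%

The change is 31.7 − 33.8 = -2.1 percentage points.
Relative to the original 33.8%, that is -2.1 ÷ 33.8 ≈ -6.21%.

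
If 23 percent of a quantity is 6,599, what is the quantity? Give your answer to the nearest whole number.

6,599 ÷ 0.23 ≈ 28,691.

28,691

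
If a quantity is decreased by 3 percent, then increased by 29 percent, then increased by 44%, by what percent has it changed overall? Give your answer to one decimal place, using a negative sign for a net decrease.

80.2%

A 3% decrease multiplies by 0.97.
Then a 29% increase: 0.97 × 1.29 = 1.2513.
Then a 44% increase: 1.2513 × 1.44 = 1.801872.
Overall factor 1.801872, i.e. 80.2%.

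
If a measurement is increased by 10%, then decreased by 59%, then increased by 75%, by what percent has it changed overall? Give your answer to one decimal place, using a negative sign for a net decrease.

-21.1%

The combined multiplier is 1.1 × 0.41 × 1.75 = 0.78925.
That corresponds to a decrease of 21.1%.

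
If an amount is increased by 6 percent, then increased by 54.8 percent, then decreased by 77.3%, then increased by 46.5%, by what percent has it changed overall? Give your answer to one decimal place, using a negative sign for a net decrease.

A 6% increase multiplies by 1.06.
Then a 54.8% increase: 1.06 × 1.548 = 1.64088.
Then a 77.3% decrease: 1.64088 × 0.227 = 0.37247976.
Then a 46.5% increase: 0.37247976 × 1.465 = 0.5456828484.
Overall factor 0.5456828484, i.e. -45.4%.

-45.4%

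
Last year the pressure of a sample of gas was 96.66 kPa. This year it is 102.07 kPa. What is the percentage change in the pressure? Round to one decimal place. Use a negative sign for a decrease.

5.6%

Change: 102.07 − 96.66 = 5.41.
Relative to the original: 5.41 ÷ 96.66 ≈ 5.6%.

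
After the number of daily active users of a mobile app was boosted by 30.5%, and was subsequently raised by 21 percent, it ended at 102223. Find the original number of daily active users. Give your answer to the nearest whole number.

64737

The overall multiplier applied was 1.305 × 1.21 = 1.57905.
So the original number of daily active users was 102223 ÷ 1.57905 ≈ 64737.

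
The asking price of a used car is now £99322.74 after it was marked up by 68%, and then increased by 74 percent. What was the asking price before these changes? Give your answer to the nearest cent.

The overall multiplier applied was 1.68 × 1.74 = 2.9232.
So the original asking price was £99322.74 ÷ 2.9232 ≈ £33977.40.

£33977.40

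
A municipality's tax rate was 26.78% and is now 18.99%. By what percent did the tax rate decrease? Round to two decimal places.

The change is 18.99 − 26.78 = -7.79 percentage points.
Relative to the original 26.78%, that is -7.79 ÷ 26.78 ≈ -29.09%.
So the tax rate fell by 29.09%.

29.09%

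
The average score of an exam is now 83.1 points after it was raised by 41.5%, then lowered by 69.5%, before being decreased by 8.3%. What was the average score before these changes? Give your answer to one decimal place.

Undoing the 8.3% decrease: 83.1 ÷ 0.917 ≈ 90.621592.
Undoing the 69.5% decrease: 90.621592 ÷ 0.305 ≈ 297.119974.
Undoing the 41.5% increase: 297.119974 ÷ 1.415 ≈ 210.0 points.

210.0 points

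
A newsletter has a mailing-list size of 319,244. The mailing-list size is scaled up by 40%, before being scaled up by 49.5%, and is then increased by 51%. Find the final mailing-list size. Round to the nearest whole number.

Each change multiplies by a factor: 1.4 × 1.495 × 1.51 = 3.16043.
319,244 × 3.16043 = 1008948.31492 ≈ 1,008,948.

1,008,948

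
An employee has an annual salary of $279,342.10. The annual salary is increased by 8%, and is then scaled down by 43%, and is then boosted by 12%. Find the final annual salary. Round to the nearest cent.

$192,598.56

8% increase: $279,342.10 × 1.08 = $301689.468.
Apply the 43% decrease: $301689.468 × 0.57 = $171962.99676.
12% increase: $171962.99676 × 1.12 = $192598.5563712 ≈ $192,598.56.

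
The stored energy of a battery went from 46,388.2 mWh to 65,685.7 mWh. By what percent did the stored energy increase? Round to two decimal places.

41.60%

Change: 65,685.7 − 46,388.2 = 19,297.5.
Relative to the original: 19,297.5 ÷ 46,388.2 ≈ 41.60%.
So the stored energy increased by 41.60%.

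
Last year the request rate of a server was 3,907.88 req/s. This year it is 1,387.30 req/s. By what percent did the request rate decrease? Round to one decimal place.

64.5%

Change: 1,387.30 − 3,907.88 = -2,520.58.
Relative to the original: -2,520.58 ÷ 3,907.88 ≈ -64.5%.
So the request rate decreased by 64.5%.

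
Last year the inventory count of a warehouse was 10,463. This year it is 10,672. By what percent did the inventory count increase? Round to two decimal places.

Change: 10,672 − 10,463 = 209.
Relative to the original: 209 ÷ 10,463 ≈ 2.00%.
So the inventory count increased by 2.00%.

2.00%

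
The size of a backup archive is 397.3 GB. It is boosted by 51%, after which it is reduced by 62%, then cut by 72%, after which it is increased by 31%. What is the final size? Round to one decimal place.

51% increase: 397.3 × 1.51 = 599.923.
62% decrease: 599.923 × 0.38 = 227.97074.
72% decrease: 227.97074 × 0.28 = 63.8318072.
31% increase: 63.8318072 × 1.31 = 83.619667432 ≈ 83.6.

83.6 GB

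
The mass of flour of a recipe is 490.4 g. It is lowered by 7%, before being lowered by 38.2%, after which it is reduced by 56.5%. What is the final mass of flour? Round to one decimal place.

After the 7% decrease: 490.4 × 0.93 = 456.072.
Apply the 38.2% decrease: 456.072 × 0.618 = 281.852496.
56.5% decrease: 281.852496 × 0.435 = 122.60583576 ≈ 122.6.

122.6 g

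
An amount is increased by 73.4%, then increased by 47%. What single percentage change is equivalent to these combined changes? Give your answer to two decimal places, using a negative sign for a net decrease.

The combined multiplier is 1.734 × 1.47 = 2.54898.
That corresponds to an increase of 154.90%.

154.90%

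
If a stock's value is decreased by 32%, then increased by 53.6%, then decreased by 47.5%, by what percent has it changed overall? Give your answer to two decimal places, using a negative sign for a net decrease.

-45.16%

A 32% decrease multiplies by 0.68.
Then a 53.6% increase: 0.68 × 1.536 = 1.04448.
Then a 47.5% decrease: 1.04448 × 0.525 = 0.548352.
Overall factor 0.548352, i.e. -45.16%.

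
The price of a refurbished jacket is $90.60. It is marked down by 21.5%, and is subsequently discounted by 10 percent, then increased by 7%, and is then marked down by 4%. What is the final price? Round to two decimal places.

21.5% decrease: $90.60 × 0.785 = $71.121.
Apply the 10% decrease: $71.121 × 0.9 = $64.0089.
7% increase: $64.0089 × 1.07 = $68.489523.
Apply the 4% decrease: $68.489523 × 0.96 = $65.74994208 ≈ $65.75.

$65.75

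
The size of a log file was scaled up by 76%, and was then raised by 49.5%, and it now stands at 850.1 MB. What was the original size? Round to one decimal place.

Undoing the 49.5% increase: 850.1 ÷ 1.495 ≈ 568.628763.
Undoing the 76% increase: 568.628763 ÷ 1.76 ≈ 323.1 MB.

323.1 MB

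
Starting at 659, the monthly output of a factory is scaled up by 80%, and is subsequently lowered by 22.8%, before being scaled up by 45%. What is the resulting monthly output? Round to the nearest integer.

1328

Apply the 80% increase: 659 × 1.8 = 1186.2.
After the 22.8% decrease: 1186.2 × 0.772 = 915.7464.
45% increase: 915.7464 × 1.45 = 1327.83228 ≈ 1328.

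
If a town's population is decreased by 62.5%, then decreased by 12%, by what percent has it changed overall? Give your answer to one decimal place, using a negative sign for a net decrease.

A 62.5% decrease multiplies by 0.375.
Then a 12% decrease: 0.375 × 0.88 = 0.33.
Overall factor 0.33, i.e. -67.0%.

-67.0%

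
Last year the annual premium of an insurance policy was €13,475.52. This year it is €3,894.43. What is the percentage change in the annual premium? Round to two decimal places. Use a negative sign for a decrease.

Change: €3,894.43 − €13,475.52 = -€9,581.09.
Relative to the original: -€9,581.09 ÷ €13,475.52 ≈ -71.10%.

-71.10%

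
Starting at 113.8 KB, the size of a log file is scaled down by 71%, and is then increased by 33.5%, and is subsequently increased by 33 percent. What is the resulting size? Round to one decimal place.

71% decrease: 113.8 × 0.29 = 33.002.
33.5% increase: 33.002 × 1.335 = 44.05767.
Apply the 33% increase: 44.05767 × 1.33 = 58.5967011 ≈ 58.6.

58.6 KB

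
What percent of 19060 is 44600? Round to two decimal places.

234.00%

44600 ÷ 19060 ≈ 234.00%.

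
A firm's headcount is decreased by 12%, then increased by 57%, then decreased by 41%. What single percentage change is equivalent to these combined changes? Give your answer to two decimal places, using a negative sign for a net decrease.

A 12% decrease multiplies by 0.88.
Then a 57% increase: 0.88 × 1.57 = 1.3816.
Then a 41% decrease: 1.3816 × 0.59 = 0.815144.
Overall factor 0.815144, i.e. -18.49%.

-18.49%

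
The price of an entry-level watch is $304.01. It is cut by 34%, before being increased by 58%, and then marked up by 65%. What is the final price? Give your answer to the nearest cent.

$523.09

Each change multiplies by a factor: 0.66 × 1.58 × 1.65 = 1.72062.
$304.01 × 1.72062 = $523.0856862 ≈ $523.09.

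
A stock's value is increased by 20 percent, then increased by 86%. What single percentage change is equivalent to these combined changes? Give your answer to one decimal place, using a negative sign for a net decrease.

The combined multiplier is 1.2 × 1.86 = 2.232.
That corresponds to an increase of 123.2%.

123.2%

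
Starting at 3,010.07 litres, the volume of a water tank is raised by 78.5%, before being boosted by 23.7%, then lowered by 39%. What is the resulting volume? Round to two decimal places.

Each change multiplies by a factor: 1.785 × 1.237 × 0.61 = 1.34690745.
3,010.07 × 1.34690745 = 4054.2857080215 ≈ 4,054.29.

4,054.29 litres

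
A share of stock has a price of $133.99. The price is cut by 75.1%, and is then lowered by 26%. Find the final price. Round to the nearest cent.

Apply the 75.1% decrease: $133.99 × 0.249 = $33.36351.
26% decrease: $33.36351 × 0.74 = $24.6889974 ≈ $24.69.

$24.69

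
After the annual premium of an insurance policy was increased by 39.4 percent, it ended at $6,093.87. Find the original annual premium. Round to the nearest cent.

$4,371.50

The overall multiplier applied was 1.394.
So the original annual premium was $6,093.87 ÷ 1.394 ≈ $4,371.50.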